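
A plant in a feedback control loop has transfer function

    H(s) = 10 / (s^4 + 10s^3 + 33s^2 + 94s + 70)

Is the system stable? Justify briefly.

stable

The denominator s^4 + 10s^3 + 33s^2 + 94s + 70 factors as (s + 7)(s + 1)(s^2 + 2s + 10), giving poles at s = -7, -1, -1 ± 3j.
Since all poles lie strictly in the left half-plane, the system is stable.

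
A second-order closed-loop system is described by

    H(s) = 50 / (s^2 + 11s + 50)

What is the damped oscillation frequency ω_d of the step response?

Comparing s^2 + 11s + 50 to s^2 + 2ζωₙs + ωₙ²: ωₙ = √50 ≈ 7.071 rad/s and ζ = 11/(2·√50) ≈ 0.7778.
ζωₙ = 11/2 = 5.5, so ω_d = ωₙ√(1−ζ²) = √(ωₙ² − (ζωₙ)²) = √(50 − 5.5²) = √19.75 ≈ 4.444 rad/s.

ω_d ≈ 4.444 rad/s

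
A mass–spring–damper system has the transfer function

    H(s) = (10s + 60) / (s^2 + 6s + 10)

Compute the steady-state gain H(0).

Set s = 0: H(0) = (60) / (10) = 6.

H(0) = 6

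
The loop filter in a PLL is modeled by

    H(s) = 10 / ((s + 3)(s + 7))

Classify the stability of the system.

The poles can be read from the denominator factors: s = -3, -7.
Since all poles lie strictly in the left half-plane, the system is stable.

stable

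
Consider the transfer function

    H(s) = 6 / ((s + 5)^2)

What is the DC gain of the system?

At s = 0 each factor (s + a) contributes a and each (s^2 + bs + c) contributes c.
H(0) = 6·1 / ((5) · (5)) = 6/25 = 6/25.

H(0) = 6/25 ≈ 0.2400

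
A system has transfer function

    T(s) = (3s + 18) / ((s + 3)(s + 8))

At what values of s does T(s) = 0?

Set the numerator to zero: 3s + 18 = 0, i.e. 3·(s + 6) = 0.
So s = -6.

s = -6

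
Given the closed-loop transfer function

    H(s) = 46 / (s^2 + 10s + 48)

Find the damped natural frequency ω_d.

Comparing s^2 + 10s + 48 to s^2 + 2ζωₙs + ωₙ²: ωₙ = √48 ≈ 6.928 rad/s and ζ = 10/(2·√48) ≈ 0.7217.
ζωₙ = 10/2 = 5, so ω_d = ωₙ√(1−ζ²) = √(ωₙ² − (ζωₙ)²) = √(48 − 5²) = √23 ≈ 4.796 rad/s.

ω_d ≈ 4.796 rad/s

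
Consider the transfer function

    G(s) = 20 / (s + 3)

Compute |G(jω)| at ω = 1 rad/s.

Substitute s = j1: numerator = 20, denominator = 3 + j1.
|G(j1)| = |20| / |3 + j1| = 20 / 3.1623 ≈ 6.325.

|G(j1)| ≈ 6.325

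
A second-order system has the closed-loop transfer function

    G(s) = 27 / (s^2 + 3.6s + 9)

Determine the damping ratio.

ζ = 0.6

Compare the denominator to the standard form s^2 + 2ζωₙs + ωₙ².
ωₙ² = 9, so ωₙ = 3 rad/s.
2ζωₙ = 3.6, so ζ = 3.6/(2·3) = 0.6.
With ζ = 0.6 the response is underdamped.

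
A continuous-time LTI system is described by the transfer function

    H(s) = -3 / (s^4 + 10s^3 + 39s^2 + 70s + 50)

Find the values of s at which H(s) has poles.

The poles are the roots of the denominator s^4 + 10s^3 + 39s^2 + 70s + 50 = 0.
No real roots exist; factor into two real quadratics: (s^2 + 6s + 10)(s^2 + 4s + 5) = 0.
Each quadratic gives a conjugate pair via the quadratic formula.

s = -3 + j, -3 - j, -2 + j, -2 - j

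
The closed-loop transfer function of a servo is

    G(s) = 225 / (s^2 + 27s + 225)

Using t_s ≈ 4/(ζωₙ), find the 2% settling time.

Comparing s^2 + 27s + 225 to s^2 + 2ζωₙs + ωₙ²: ωₙ = 15 rad/s and ζ = 27/(2·15) = 0.9.
ζωₙ = 27/2 = 13.5, so t_s ≈ 4/(ζωₙ) = 4/13.5 ≈ 0.2963 s.

t_s ≈ 0.2963 s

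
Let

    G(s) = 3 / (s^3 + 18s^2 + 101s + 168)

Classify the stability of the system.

The denominator s^3 + 18s^2 + 101s + 168 factors as (s + 3)(s + 8)(s + 7), giving poles at s = -3, -8, -7.
Since all poles lie strictly in the left half-plane, the system is stable.

stable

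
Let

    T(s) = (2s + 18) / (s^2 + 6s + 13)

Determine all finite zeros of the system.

Set the numerator to zero: 2s + 18 = 0, i.e. 2·(s + 9) = 0.
So s = -9.

s = -9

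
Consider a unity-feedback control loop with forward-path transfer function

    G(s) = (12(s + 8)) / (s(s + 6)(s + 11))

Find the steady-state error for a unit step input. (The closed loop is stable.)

G(s) has one pole at the origin.
This is a Type 1 system; for a step input the steady-state error is zero.

e_ss = 0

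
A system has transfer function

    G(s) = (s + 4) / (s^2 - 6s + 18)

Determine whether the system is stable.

unstable

The poles can be read from the denominator factors: s = 3 + 3j, 3 - 3j.
Since the pole(s) at s = 3 ± 3j lie in the right half-plane, the system is unstable.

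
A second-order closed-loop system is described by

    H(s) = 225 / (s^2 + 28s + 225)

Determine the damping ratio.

ζ ≈ 0.9333

Compare the denominator to the standard form s^2 + 2ζωₙs + ωₙ².
ωₙ² = 225, so ωₙ = 15 rad/s.
2ζωₙ = 28, so ζ = 28/(2·15) ≈ 0.9333.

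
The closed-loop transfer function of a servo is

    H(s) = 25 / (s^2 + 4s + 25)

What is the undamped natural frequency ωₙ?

Compare the denominator to the standard form s^2 + 2ζωₙs + ωₙ².
ωₙ² = 25, so ωₙ = 5 rad/s.

ωₙ = 5 rad/s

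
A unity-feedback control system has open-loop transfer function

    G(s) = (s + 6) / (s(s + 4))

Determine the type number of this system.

Type 1

The denominator has 1 factor of s at the origin (free integrator), so this is a Type 1 system.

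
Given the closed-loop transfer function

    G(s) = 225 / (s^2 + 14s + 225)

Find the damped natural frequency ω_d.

ω_d ≈ 13.27 rad/s

Comparing s^2 + 14s + 225 to s^2 + 2ζωₙs + ωₙ²: ωₙ = 15 rad/s and ζ = 14/(2·15) ≈ 0.4667.
ζωₙ = 14/2 = 7, so ω_d = ωₙ√(1−ζ²) = √(ωₙ² − (ζωₙ)²) = √(225 − 7²) = √176 ≈ 13.27 rad/s.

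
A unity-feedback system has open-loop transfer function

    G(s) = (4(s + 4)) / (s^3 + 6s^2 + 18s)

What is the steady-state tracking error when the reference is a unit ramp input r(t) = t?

G(s) has one pole at the origin.
This is a Type 1 system. Kv = lim_{s→0} s·G(s) = 16/18 = 8/9.
e_ss = 1/Kv = 1/(8/9) = 9/8 ≈ 1.125.

e_ss = 1.125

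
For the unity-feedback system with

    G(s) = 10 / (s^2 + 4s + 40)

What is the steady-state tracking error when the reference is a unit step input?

e_ss = 0.8000

G(s) has no poles at the origin.
This is a Type 0 system. Kp = lim_{s→0} G(s) = 10/40 = 1/4.
e_ss = 1/(1 + Kp) = 1/(1 + 1/4) = 4/5 ≈ 0.8000.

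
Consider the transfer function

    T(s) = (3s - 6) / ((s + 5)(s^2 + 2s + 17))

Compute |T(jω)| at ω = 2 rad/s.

Substitute s = j2: numerator = -6 + j6, denominator = 57 + j46.
|T(j2)| = |-6 + j6| / |57 + j46| = 8.4853 / 73.246 ≈ 0.1158.

|T(j2)| ≈ 0.1158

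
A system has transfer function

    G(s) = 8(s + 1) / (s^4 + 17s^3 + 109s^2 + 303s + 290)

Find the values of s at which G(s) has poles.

s = -5 + 2j, -5 - 2j, -5, -2

The poles are the roots of the denominator s^4 + 17s^3 + 109s^2 + 303s + 290 = 0.
Trying s = -5: the polynomial evaluates to 0, so (s + 5) is a factor.
Dividing out leaves s^3 + 12s^2 + 49s + 58 = 0.
This factors further as (s^2 + 10s + 29)(s + 2) = 0.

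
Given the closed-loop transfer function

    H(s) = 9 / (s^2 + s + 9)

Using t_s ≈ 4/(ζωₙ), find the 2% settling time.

Comparing s^2 + s + 9 to s^2 + 2ζωₙs + ωₙ²: ωₙ = 3 rad/s and ζ = 1/(2·3) ≈ 0.1667.
ζωₙ = 1/2 = 0.5, so t_s ≈ 4/(ζωₙ) = 4/0.5 = 8 s.

t_s ≈ 8 s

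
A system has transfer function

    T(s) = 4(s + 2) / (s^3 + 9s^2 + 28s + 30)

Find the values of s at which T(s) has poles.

s = -3 + j, -3 - j, -3

The poles are the roots of the denominator s^3 + 9s^2 + 28s + 30 = 0.
Trying s = -3: the polynomial evaluates to 0, so (s + 3) is a factor.
Dividing out leaves s^2 + 6s + 10 = 0.
The quadratic formula then gives s = -3 ± 1j.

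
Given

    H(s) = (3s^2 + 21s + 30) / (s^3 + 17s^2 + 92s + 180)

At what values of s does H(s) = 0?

s = -2, -5

Set the numerator to zero: 3s^2 + 21s + 30 = 0, i.e. 3·(s^2 + 7s + 10) = 0.
Factoring: (s + 2)(s + 5) = 0.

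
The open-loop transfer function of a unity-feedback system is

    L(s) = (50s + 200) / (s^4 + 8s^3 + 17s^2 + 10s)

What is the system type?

Factor s from the denominator: s^4 + 8s^3 + 17s^2 + 10s = s·(s^3 + 8s^2 + 17s + 10).
There is 1 pole at the origin, so the system is Type 1.

Type 1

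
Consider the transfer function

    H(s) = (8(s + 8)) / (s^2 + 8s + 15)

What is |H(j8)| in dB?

|H(j8)|_dB ≈ 1.01 dB

Substitute s = j8: numerator = 64 + j64, denominator = -49 + j64.
|H(j8)| = |64 + j64| / |-49 + j64| = 90.510 / 80.604 ≈ 1.123.
In decibels: 20·log₁₀(1.123) ≈ 1.01 dB.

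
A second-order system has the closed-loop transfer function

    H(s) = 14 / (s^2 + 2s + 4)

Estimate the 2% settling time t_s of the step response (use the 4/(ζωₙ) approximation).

t_s ≈ 4 s

Comparing s^2 + 2s + 4 to s^2 + 2ζωₙs + ωₙ²: ωₙ = 2 rad/s and ζ = 2/(2·2) = 0.5.
ζωₙ = 2/2 = 1, so t_s ≈ 4/(ζωₙ) = 4/1 = 4 s.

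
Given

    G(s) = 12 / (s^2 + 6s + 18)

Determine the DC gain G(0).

G(0) = 2/3 ≈ 0.6667

Set s = 0: G(0) = (12) / (18) = 2/3.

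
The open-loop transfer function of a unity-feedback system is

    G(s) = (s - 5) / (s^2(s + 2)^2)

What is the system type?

Type 2

The denominator has 2 factors of s at the origin (free integrators), so this is a Type 2 system.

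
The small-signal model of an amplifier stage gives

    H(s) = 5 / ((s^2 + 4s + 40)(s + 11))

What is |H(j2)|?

|H(j2)| ≈ 0.01213

Substitute s = j2: numerator = 5, denominator = 380 + j160.
|H(j2)| = |5| / |380 + j160| = 5 / 412.31 ≈ 0.01213.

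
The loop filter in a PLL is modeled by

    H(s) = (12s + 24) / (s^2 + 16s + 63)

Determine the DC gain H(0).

Set s = 0: H(0) = (24) / (63) = 8/21.

H(0) = 8/21 ≈ 0.3810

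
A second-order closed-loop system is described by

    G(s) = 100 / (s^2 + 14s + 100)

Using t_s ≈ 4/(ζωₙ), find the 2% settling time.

Comparing s^2 + 14s + 100 to s^2 + 2ζωₙs + ωₙ²: ωₙ = 10 rad/s and ζ = 14/(2·10) = 0.7.
ζωₙ = 14/2 = 7, so t_s ≈ 4/(ζωₙ) = 4/7 ≈ 0.5714 s.

t_s ≈ 0.5714 s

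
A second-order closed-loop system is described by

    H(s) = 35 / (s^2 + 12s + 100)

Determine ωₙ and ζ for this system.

ωₙ = 10 rad/s, ζ = 0.6

Compare the denominator to the standard form s^2 + 2ζωₙs + ωₙ².
ωₙ² = 100, so ωₙ = 10 rad/s.
2ζωₙ = 12, so ζ = 12/(2·10) = 0.6.
With ζ = 0.6 the response is underdamped.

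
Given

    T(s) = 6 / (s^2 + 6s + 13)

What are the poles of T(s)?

s = -3 ± 2j

The poles are the roots of the denominator s^2 + 6s + 13 = 0.
Using the quadratic formula: s = (-6 ± √(-16))/2 = -3 ± 2j.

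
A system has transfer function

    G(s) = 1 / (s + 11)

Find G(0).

G(0) = 1/11 ≈ 0.09091

Set s = 0: G(0) = (1) / (11) = 1/11.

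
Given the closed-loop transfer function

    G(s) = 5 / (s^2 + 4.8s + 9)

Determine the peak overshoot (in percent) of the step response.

%OS ≈ 1.52%

Comparing s^2 + 4.8s + 9 to s^2 + 2ζωₙs + ωₙ²: ωₙ = 3 rad/s and ζ = 4.8/(2·3) = 0.8.
%OS = 100·exp(−πζ/√(1−ζ²)) = 100·exp(−π·0.8/√(1−0.8²)) ≈ 1.52%.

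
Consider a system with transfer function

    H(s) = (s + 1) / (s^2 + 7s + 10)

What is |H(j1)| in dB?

|H(j1)|_dB ≈ -18.1 dB

Substitute s = j1: numerator = 1 + j1, denominator = 9 + j7.
|H(j1)| = |1 + j1| / |9 + j7| = 1.4142 / 11.402 ≈ 0.1240.
In decibels: 20·log₁₀(0.1240) ≈ -18.1 dB.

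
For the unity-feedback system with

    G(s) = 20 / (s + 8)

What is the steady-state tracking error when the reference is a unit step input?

e_ss = 0.2857

G(s) has no poles at the origin.
This is a Type 0 system. Kp = lim_{s→0} G(s) = 20/8 = 5/2.
e_ss = 1/(1 + Kp) = 1/(1 + 5/2) = 2/7 ≈ 0.2857.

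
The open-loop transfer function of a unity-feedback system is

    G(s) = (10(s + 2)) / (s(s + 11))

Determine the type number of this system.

Type 1

The denominator has 1 factor of s at the origin (free integrator), so this is a Type 1 system.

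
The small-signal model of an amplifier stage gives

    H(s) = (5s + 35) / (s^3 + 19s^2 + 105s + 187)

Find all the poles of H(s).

The poles are the roots of the denominator s^3 + 19s^2 + 105s + 187 = 0.
Trying s = -11: the polynomial evaluates to 0, so (s + 11) is a factor.
Dividing out leaves s^2 + 8s + 17 = 0.
The quadratic formula then gives s = -4 ± 1j.

s = -4 + j, -4 - j, -11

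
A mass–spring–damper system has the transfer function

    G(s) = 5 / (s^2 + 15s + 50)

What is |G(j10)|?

|G(j10)| ≈ 0.03162

Substitute s = j10: numerator = 5, denominator = -50 + j150.
|G(j10)| = |5| / |-50 + j150| = 5 / 158.11 ≈ 0.03162.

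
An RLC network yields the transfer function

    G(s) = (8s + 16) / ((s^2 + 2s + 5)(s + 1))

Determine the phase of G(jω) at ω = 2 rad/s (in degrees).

At s = j2: numerator = 16 + j16, denominator = -7 + j6.
∠G = ∠num − ∠den = 45° − (139.40°) = -94.40°.

∠G(j2) ≈ -94.40°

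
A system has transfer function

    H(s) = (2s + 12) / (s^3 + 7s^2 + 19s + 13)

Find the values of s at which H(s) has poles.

The poles are the roots of the denominator s^3 + 7s^2 + 19s + 13 = 0.
Trying s = -1: the polynomial evaluates to 0, so (s + 1) is a factor.
Dividing out leaves s^2 + 6s + 13 = 0.
The quadratic formula then gives s = -3 ± 2j.

s = -3 ± 2j, -1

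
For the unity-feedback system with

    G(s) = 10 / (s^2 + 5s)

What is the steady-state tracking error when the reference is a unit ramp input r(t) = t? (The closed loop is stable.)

e_ss = 0.5000

G(s) has one pole at the origin.
This is a Type 1 system. Kv = lim_{s→0} s·G(s) = 10/5 = 2.
e_ss = 1/Kv = 1/(2) = 1/2 ≈ 0.5000.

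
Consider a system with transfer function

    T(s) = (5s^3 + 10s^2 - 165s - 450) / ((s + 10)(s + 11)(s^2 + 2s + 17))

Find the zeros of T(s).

Set the numerator to zero: 5s^3 + 10s^2 - 165s - 450 = 0, i.e. 5·(s^3 + 2s^2 - 33s - 90) = 0.
Factoring: (s + 5)(s + 3)(s - 6) = 0.

s = -5, -3, 6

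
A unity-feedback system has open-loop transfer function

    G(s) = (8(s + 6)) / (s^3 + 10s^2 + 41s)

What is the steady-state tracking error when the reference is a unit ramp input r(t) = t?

G(s) has one pole at the origin.
This is a Type 1 system. Kv = lim_{s→0} s·G(s) = 48/41.
e_ss = 1/Kv = 1/(48/41) = 41/48 ≈ 0.8542.

e_ss = 0.8542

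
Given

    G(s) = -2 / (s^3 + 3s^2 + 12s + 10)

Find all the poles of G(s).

s = -1 + 3j, -1 - 3j, -1

The poles are the roots of the denominator s^3 + 3s^2 + 12s + 10 = 0.
Trying s = -1: the polynomial evaluates to 0, so (s + 1) is a factor.
Dividing out leaves s^2 + 2s + 10 = 0.
The quadratic formula then gives s = -1 ± 3j.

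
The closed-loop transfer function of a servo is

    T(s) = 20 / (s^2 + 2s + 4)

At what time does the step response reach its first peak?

Comparing s^2 + 2s + 4 to s^2 + 2ζωₙs + ωₙ²: ωₙ = 2 rad/s and ζ = 2/(2·2) = 0.5.
ζωₙ = 2/2 = 1, so ω_d = ωₙ√(1−ζ²) = √(ωₙ² − (ζωₙ)²) = √(4 − 1²) = √3 ≈ 1.732 rad/s.
t_p = π/ω_d = π/1.732 ≈ 1.814 s.

t_p ≈ 1.814 s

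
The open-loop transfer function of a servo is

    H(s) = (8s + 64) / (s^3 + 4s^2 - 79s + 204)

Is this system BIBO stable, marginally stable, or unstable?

unstable

The denominator s^3 + 4s^2 - 79s + 204 factors as (s + 12)(s^2 - 8s + 17), giving poles at s = -12, 4 ± j.
Since the pole(s) at s = 4 ± j lie in the right half-plane, the system is unstable.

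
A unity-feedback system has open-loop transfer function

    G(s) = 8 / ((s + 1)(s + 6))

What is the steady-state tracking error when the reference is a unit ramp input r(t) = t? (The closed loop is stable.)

e_ss = ∞

G(s) has no poles at the origin.
This is a Type 0 system; Kv = lim_{s→0} s·G(s) = 0, so the steady-state error for a ramp input is infinite.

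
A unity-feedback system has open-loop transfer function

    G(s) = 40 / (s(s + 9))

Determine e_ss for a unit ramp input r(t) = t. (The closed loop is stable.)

e_ss = 0.2250

G(s) has one pole at the origin.
This is a Type 1 system. Kv = lim_{s→0} s·G(s) = 40/9.
e_ss = 1/Kv = 1/(40/9) = 9/40 ≈ 0.2250.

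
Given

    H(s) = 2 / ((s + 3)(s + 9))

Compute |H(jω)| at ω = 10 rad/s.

|H(j10)| ≈ 0.01424

Substitute s = j10: numerator = 2, denominator = -73 + j120.
|H(j10)| = |2| / |-73 + j120| = 2 / 140.46 ≈ 0.01424.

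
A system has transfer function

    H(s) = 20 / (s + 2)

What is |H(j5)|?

Substitute s = j5: numerator = 20, denominator = 2 + j5.
|H(j5)| = |20| / |2 + j5| = 20 / 5.3852 ≈ 3.714.

|H(j5)| ≈ 3.714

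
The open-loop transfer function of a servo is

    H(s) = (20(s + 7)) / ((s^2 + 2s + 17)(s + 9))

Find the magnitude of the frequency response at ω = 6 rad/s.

|H(j6)| ≈ 0.7586

Substitute s = j6: numerator = 140 + j120, denominator = -243 - j6.
|H(j6)| = |140 + j120| / |-243 - j6| = 184.39 / 243.07 ≈ 0.7586.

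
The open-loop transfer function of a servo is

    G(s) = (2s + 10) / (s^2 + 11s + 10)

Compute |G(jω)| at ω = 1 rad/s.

|G(j1)| ≈ 0.7175

Substitute s = j1: numerator = 10 + j2, denominator = 9 + j11.
|G(j1)| = |10 + j2| / |9 + j11| = 10.198 / 14.213 ≈ 0.7175.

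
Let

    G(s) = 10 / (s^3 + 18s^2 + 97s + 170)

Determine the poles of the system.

The poles are the roots of the denominator s^3 + 18s^2 + 97s + 170 = 0.
Trying s = -10: the polynomial evaluates to 0, so (s + 10) is a factor.
Dividing out leaves s^2 + 8s + 17 = 0.
The quadratic formula then gives s = -4 ± 1j.

s = -4 ± j, -10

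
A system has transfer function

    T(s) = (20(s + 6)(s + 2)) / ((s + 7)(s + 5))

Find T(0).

At s = 0 each factor (s + a) contributes a and each (s^2 + bs + c) contributes c.
T(0) = 20·(6) · (2) / ((7) · (5)) = 240/35 = 48/7.

T(0) = 48/7 ≈ 6.857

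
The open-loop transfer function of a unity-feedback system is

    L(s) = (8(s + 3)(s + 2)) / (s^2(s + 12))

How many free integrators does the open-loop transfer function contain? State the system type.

The denominator has 2 factors of s at the origin (free integrators), so this is a Type 2 system.

Type 2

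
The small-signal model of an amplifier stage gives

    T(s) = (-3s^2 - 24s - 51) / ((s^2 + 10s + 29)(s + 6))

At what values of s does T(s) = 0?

s = -4 ± j

Set the numerator to zero: -3s^2 - 24s - 51 = 0, i.e. -3·(s^2 + 8s + 17) = 0.
Factoring: (s^2 + 8s + 17) = 0.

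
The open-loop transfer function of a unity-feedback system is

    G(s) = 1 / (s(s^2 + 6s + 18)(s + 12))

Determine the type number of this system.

Type 1

The denominator has 1 factor of s at the origin (free integrator), so this is a Type 1 system.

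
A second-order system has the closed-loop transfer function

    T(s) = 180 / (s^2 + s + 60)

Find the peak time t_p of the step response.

Comparing s^2 + s + 60 to s^2 + 2ζωₙs + ωₙ²: ωₙ = √60 ≈ 7.746 rad/s and ζ = 1/(2·√60) ≈ 0.06455.
ζωₙ = 1/2 = 0.5, so ω_d = ωₙ√(1−ζ²) = √(ωₙ² − (ζωₙ)²) = √(60 − 0.5²) = √59.75 ≈ 7.730 rad/s.
t_p = π/ω_d = π/7.730 ≈ 0.4064 s.

t_p ≈ 0.4064 s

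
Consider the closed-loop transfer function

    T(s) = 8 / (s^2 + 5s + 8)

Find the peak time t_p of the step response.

Comparing s^2 + 5s + 8 to s^2 + 2ζωₙs + ωₙ²: ωₙ = √8 ≈ 2.828 rad/s and ζ = 5/(2·√8) ≈ 0.8839.
ζωₙ = 5/2 = 2.5, so ω_d = ωₙ√(1−ζ²) = √(ωₙ² − (ζωₙ)²) = √(8 − 2.5²) = √1.75 ≈ 1.323 rad/s.
t_p = π/ω_d = π/1.323 ≈ 2.375 s.

t_p ≈ 2.375 s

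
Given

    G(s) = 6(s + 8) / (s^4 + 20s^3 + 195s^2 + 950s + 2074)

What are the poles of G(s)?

The poles are the roots of the denominator s^4 + 20s^3 + 195s^2 + 950s + 2074 = 0.
No real roots exist; factor into two real quadratics: (s^2 + 10s + 61)(s^2 + 10s + 34) = 0.
Each quadratic gives a conjugate pair via the quadratic formula.

s = -5 + 6j, -5 - 6j, -5 + 3j, -5 - 3j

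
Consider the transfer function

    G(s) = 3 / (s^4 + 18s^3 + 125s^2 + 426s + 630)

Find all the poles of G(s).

s = -3 ± 3j, -5, -7

The poles are the roots of the denominator s^4 + 18s^3 + 125s^2 + 426s + 630 = 0.
Trying s = -5: the polynomial evaluates to 0, so (s + 5) is a factor.
Dividing out leaves s^3 + 13s^2 + 60s + 126 = 0.
This factors further as (s^2 + 6s + 18)(s + 7) = 0.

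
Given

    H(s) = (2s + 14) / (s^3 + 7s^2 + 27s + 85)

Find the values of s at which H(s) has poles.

The poles are the roots of the denominator s^3 + 7s^2 + 27s + 85 = 0.
Trying s = -5: the polynomial evaluates to 0, so (s + 5) is a factor.
Dividing out leaves s^2 + 2s + 17 = 0.
The quadratic formula then gives s = -1 ± 4j.

s = -1 + 4j, -1 - 4j, -5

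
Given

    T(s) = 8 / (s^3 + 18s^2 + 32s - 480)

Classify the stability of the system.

The denominator s^3 + 18s^2 + 32s - 480 factors as (s + 12)(s - 4)(s + 10), giving poles at s = -12, 4, -10.
Since the pole(s) at s = 4 lie in the right half-plane, the system is unstable.

unstable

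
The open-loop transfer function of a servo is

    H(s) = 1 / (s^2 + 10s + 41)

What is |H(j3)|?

|H(j3)| ≈ 0.02280

Substitute s = j3: numerator = 1, denominator = 32 + j30.
|H(j3)| = |1| / |32 + j30| = 1 / 43.863 ≈ 0.02280.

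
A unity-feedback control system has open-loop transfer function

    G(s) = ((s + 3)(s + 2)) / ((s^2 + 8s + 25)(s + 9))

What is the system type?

The denominator has no factor of s at the origin — no free integrator — so this is a Type 0 system.

Type 0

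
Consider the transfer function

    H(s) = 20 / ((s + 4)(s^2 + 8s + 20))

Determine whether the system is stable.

The poles can be read from the denominator factors: s = -4, -4 ± 2j.
Since all poles lie strictly in the left half-plane, the system is stable.

stable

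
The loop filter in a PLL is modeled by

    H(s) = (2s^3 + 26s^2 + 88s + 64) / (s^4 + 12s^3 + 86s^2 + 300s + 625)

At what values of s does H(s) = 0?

Set the numerator to zero: 2s^3 + 26s^2 + 88s + 64 = 0, i.e. 2·(s^3 + 13s^2 + 44s + 32) = 0.
Factoring: (s + 4)(s + 8)(s + 1) = 0.

s = -4, -8, -1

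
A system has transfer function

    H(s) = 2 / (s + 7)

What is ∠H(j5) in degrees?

∠H(j5) ≈ -35.54°

At s = j5: numerator = 2, denominator = 7 + j5.
∠H = ∠num − ∠den = 0° − (35.538°) = -35.54°.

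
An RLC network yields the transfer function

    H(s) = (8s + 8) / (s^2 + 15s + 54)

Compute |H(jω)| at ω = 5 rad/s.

|H(j5)| ≈ 0.5073

Substitute s = j5: numerator = 8 + j40, denominator = 29 + j75.
|H(j5)| = |8 + j40| / |29 + j75| = 40.792 / 80.411 ≈ 0.5073.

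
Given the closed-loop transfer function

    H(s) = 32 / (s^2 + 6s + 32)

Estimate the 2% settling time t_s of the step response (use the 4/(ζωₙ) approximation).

Comparing s^2 + 6s + 32 to s^2 + 2ζωₙs + ωₙ²: ωₙ = √32 ≈ 5.657 rad/s and ζ = 6/(2·√32) ≈ 0.5303.
ζωₙ = 6/2 = 3, so t_s ≈ 4/(ζωₙ) = 4/3 ≈ 1.333 s.

t_s ≈ 1.333 s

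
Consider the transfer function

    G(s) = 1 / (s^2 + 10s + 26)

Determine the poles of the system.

The poles are the roots of the denominator s^2 + 10s + 26 = 0.
Using the quadratic formula: s = (-10 ± √(-4))/2 = -5 ± 1j.

s = -5 ± j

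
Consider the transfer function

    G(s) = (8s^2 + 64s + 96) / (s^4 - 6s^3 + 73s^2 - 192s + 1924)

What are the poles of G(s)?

The poles are the roots of the denominator s^4 - 6s^3 + 73s^2 - 192s + 1924 = 0.
No real roots exist; factor into two real quadratics: (s^2 - 8s + 52)(s^2 + 2s + 37) = 0.
Each quadratic gives a conjugate pair via the quadratic formula.

s = 4 ± 6j, -1 ± 6j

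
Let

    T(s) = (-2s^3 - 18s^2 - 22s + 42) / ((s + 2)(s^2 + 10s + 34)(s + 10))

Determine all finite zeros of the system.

Set the numerator to zero: -2s^3 - 18s^2 - 22s + 42 = 0, i.e. -2·(s^3 + 9s^2 + 11s - 21) = 0.
Factoring: (s + 7)(s + 3)(s - 1) = 0.

s = -7, -3, 1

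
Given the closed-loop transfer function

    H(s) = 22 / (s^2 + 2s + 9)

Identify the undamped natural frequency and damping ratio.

ωₙ = 3 rad/s, ζ ≈ 0.3333

Compare the denominator to the standard form s^2 + 2ζωₙs + ωₙ².
ωₙ² = 9, so ωₙ = 3 rad/s.
2ζωₙ = 2, so ζ = 2/(2·3) ≈ 0.3333.
With ζ = 0.3333 the response is underdamped.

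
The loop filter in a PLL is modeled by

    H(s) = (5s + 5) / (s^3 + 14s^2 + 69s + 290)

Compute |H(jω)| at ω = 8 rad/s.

Substitute s = j8: numerator = 5 + j40, denominator = -606 + j40.
|H(j8)| = |5 + j40| / |-606 + j40| = 40.311 / 607.32 ≈ 0.06638.

|H(j8)| ≈ 0.06638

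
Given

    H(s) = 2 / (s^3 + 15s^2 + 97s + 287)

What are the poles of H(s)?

s = -4 + 5j, -4 - 5j, -7

The poles are the roots of the denominator s^3 + 15s^2 + 97s + 287 = 0.
Trying s = -7: the polynomial evaluates to 0, so (s + 7) is a factor.
Dividing out leaves s^2 + 8s + 41 = 0.
The quadratic formula then gives s = -4 ± 5j.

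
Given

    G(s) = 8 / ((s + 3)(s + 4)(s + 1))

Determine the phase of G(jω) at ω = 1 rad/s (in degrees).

At s = j1: numerator = 8, denominator = 4 + j18.
∠G = ∠num − ∠den = 0° − (77.471°) = -77.47°.

∠G(j1) ≈ -77.47°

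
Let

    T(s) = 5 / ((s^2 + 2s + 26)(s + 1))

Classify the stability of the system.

The poles can be read from the denominator factors: s = -1 + 5j, -1 - 5j, -1.
Since all poles lie strictly in the left half-plane, the system is stable.

stable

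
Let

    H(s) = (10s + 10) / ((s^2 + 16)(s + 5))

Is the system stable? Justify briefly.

The poles can be read from the denominator factors: s = ±4j, -5.
Since the simple pole(s) at s = ±4j lie on the jω-axis with none in the right half-plane, the system is marginally stable.

marginally stable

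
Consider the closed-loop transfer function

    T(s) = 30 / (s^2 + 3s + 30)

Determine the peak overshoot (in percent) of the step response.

%OS ≈ 40.9%

Comparing s^2 + 3s + 30 to s^2 + 2ζωₙs + ωₙ²: ωₙ = √30 ≈ 5.477 rad/s and ζ = 3/(2·√30) ≈ 0.2739.
%OS = 100·exp(−πζ/√(1−ζ²)) = 100·exp(−π·0.2739/√(1−0.2739²)) ≈ 40.9%.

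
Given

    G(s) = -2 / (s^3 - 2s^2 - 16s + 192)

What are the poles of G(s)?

s = 4 + 4j, 4 - 4j, -6

The poles are the roots of the denominator s^3 - 2s^2 - 16s + 192 = 0.
Trying s = -6: the polynomial evaluates to 0, so (s + 6) is a factor.
Dividing out leaves s^2 - 8s + 32 = 0.
The quadratic formula then gives s = 4 ± 4j.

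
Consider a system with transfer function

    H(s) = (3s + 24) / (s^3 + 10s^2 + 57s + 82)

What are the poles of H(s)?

s = -4 + 5j, -4 - 5j, -2

The poles are the roots of the denominator s^3 + 10s^2 + 57s + 82 = 0.
Trying s = -2: the polynomial evaluates to 0, so (s + 2) is a factor.
Dividing out leaves s^2 + 8s + 41 = 0.
The quadratic formula then gives s = -4 ± 5j.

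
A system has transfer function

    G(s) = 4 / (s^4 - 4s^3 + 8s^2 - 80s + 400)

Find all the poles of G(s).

s = 4 ± 2j, -2 ± 4j

The poles are the roots of the denominator s^4 - 4s^3 + 8s^2 - 80s + 400 = 0.
No real roots exist; factor into two real quadratics: (s^2 - 8s + 20)(s^2 + 4s + 20) = 0.
Each quadratic gives a conjugate pair via the quadratic formula.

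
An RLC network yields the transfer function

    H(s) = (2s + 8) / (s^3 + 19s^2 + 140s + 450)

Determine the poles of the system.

The poles are the roots of the denominator s^3 + 19s^2 + 140s + 450 = 0.
Trying s = -9: the polynomial evaluates to 0, so (s + 9) is a factor.
Dividing out leaves s^2 + 10s + 50 = 0.
The quadratic formula then gives s = -5 ± 5j.

s = -5 + 5j, -5 - 5j, -9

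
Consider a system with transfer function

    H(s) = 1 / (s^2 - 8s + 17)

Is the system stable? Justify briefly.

The denominator s^2 - 8s + 17 factors as (s^2 - 8s + 17), giving poles at s = 4 ± j.
Since the pole(s) at s = 4 ± j lie in the right half-plane, the system is unstable.

unstable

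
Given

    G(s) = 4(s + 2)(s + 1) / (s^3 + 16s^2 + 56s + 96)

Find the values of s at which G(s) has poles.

s = -2 + 2j, -2 - 2j, -12

The poles are the roots of the denominator s^3 + 16s^2 + 56s + 96 = 0.
Trying s = -12: the polynomial evaluates to 0, so (s + 12) is a factor.
Dividing out leaves s^2 + 4s + 8 = 0.
The quadratic formula then gives s = -2 ± 2j.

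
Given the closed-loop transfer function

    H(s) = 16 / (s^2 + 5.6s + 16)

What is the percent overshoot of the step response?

Comparing s^2 + 5.6s + 16 to s^2 + 2ζωₙs + ωₙ²: ωₙ = 4 rad/s and ζ = 5.6/(2·4) = 0.7.
%OS = 100·exp(−πζ/√(1−ζ²)) = 100·exp(−π·0.7/√(1−0.7²)) ≈ 4.60%.

%OS ≈ 4.60%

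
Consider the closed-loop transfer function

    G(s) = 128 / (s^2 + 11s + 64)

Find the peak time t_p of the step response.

t_p ≈ 0.5408 s

Comparing s^2 + 11s + 64 to s^2 + 2ζωₙs + ωₙ²: ωₙ = 8 rad/s and ζ = 11/(2·8) = 0.6875.
ζωₙ = 11/2 = 5.5, so ω_d = ωₙ√(1−ζ²) = √(ωₙ² − (ζωₙ)²) = √(64 − 5.5²) = √33.75 ≈ 5.809 rad/s.
t_p = π/ω_d = π/5.809 ≈ 0.5408 s.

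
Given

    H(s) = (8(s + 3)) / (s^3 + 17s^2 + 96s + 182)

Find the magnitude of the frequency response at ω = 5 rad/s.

Substitute s = j5: numerator = 24 + j40, denominator = -243 + j355.
|H(j5)| = |24 + j40| / |-243 + j355| = 46.648 / 430.20 ≈ 0.1084.

|H(j5)| ≈ 0.1084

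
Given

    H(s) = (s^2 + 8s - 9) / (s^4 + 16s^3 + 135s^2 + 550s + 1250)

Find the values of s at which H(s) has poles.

s = -3 + 4j, -3 - 4j, -5 + 5j, -5 - 5j

The poles are the roots of the denominator s^4 + 16s^3 + 135s^2 + 550s + 1250 = 0.
No real roots exist; factor into two real quadratics: (s^2 + 6s + 25)(s^2 + 10s + 50) = 0.
Each quadratic gives a conjugate pair via the quadratic formula.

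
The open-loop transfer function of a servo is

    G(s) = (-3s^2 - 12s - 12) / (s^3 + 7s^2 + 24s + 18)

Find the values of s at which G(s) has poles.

The poles are the roots of the denominator s^3 + 7s^2 + 24s + 18 = 0.
Trying s = -1: the polynomial evaluates to 0, so (s + 1) is a factor.
Dividing out leaves s^2 + 6s + 18 = 0.
The quadratic formula then gives s = -3 ± 3j.

s = -3 + 3j, -3 - 3j, -1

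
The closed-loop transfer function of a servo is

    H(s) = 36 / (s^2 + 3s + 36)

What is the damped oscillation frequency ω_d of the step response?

ω_d ≈ 5.809 rad/s

Comparing s^2 + 3s + 36 to s^2 + 2ζωₙs + ωₙ²: ωₙ = 6 rad/s and ζ = 3/(2·6) = 0.25.
ζωₙ = 3/2 = 1.5, so ω_d = ωₙ√(1−ζ²) = √(ωₙ² − (ζωₙ)²) = √(36 − 1.5²) = √33.75 ≈ 5.809 rad/s.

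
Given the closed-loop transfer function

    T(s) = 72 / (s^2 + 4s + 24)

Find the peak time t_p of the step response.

t_p ≈ 0.7025 s

Comparing s^2 + 4s + 24 to s^2 + 2ζωₙs + ωₙ²: ωₙ = √24 ≈ 4.899 rad/s and ζ = 4/(2·√24) ≈ 0.4082.
ζωₙ = 4/2 = 2, so ω_d = ωₙ√(1−ζ²) = √(ωₙ² − (ζωₙ)²) = √(24 − 2²) = √20 ≈ 4.472 rad/s.
t_p = π/ω_d = π/4.472 ≈ 0.7025 s.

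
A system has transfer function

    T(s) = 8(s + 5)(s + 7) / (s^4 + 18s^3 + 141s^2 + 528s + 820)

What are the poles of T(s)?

s = -4 ± 2j, -5 ± 4j

The poles are the roots of the denominator s^4 + 18s^3 + 141s^2 + 528s + 820 = 0.
No real roots exist; factor into two real quadratics: (s^2 + 8s + 20)(s^2 + 10s + 41) = 0.
Each quadratic gives a conjugate pair via the quadratic formula.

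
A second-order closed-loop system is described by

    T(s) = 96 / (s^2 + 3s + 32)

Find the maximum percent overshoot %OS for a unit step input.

Comparing s^2 + 3s + 32 to s^2 + 2ζωₙs + ωₙ²: ωₙ = √32 ≈ 5.657 rad/s and ζ = 3/(2·√32) ≈ 0.2652.
%OS = 100·exp(−πζ/√(1−ζ²)) = 100·exp(−π·0.2652/√(1−0.2652²)) ≈ 42.1%.

%OS ≈ 42.1%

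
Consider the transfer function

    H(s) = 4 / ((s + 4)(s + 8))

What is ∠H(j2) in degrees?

∠H(j2) ≈ -40.60°

At s = j2: numerator = 4, denominator = 28 + j24.
∠H = ∠num − ∠den = 0° − (40.601°) = -40.60°.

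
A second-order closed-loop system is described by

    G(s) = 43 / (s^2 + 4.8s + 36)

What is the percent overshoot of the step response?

Comparing s^2 + 4.8s + 36 to s^2 + 2ζωₙs + ωₙ²: ωₙ = 6 rad/s and ζ = 4.8/(2·6) = 0.4.
%OS = 100·exp(−πζ/√(1−ζ²)) = 100·exp(−π·0.4/√(1−0.4²)) ≈ 25.4%.

%OS ≈ 25.4%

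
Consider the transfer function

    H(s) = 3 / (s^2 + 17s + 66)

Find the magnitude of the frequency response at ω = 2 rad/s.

|H(j2)| ≈ 0.04243

Substitute s = j2: numerator = 3, denominator = 62 + j34.
|H(j2)| = |3| / |62 + j34| = 3 / 70.711 ≈ 0.04243.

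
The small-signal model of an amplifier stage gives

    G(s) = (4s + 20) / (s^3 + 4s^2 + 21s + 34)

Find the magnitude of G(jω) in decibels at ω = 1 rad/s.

|G(j1)|_dB ≈ -4.95 dB

Substitute s = j1: numerator = 20 + j4, denominator = 30 + j20.
|G(j1)| = |20 + j4| / |30 + j20| = 20.396 / 36.056 ≈ 0.5657.
In decibels: 20·log₁₀(0.5657) ≈ -4.95 dB.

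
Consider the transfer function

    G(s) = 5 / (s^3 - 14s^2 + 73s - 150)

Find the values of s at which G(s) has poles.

s = 4 + 3j, 4 - 3j, 6

The poles are the roots of the denominator s^3 - 14s^2 + 73s - 150 = 0.
Trying s = 6: the polynomial evaluates to 0, so (s - 6) is a factor.
Dividing out leaves s^2 - 8s + 25 = 0.
The quadratic formula then gives s = 4 ± 3j.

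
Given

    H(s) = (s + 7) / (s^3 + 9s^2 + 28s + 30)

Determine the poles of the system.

The poles are the roots of the denominator s^3 + 9s^2 + 28s + 30 = 0.
Trying s = -3: the polynomial evaluates to 0, so (s + 3) is a factor.
Dividing out leaves s^2 + 6s + 10 = 0.
The quadratic formula then gives s = -3 ± 1j.

s = -3, -3 ± j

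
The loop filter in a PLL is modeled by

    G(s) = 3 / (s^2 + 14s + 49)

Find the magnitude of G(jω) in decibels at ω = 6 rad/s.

Substitute s = j6: numerator = 3, denominator = 13 + j84.
|G(j6)| = |3| / |13 + j84| = 3 / 85 ≈ 0.03529.
In decibels: 20·log₁₀(0.03529) ≈ -29.0 dB.

|G(j6)|_dB ≈ -29.0 dB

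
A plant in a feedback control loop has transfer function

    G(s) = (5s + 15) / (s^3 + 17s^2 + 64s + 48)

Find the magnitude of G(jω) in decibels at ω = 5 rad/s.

|G(j5)|_dB ≈ -23.3 dB

Substitute s = j5: numerator = 15 + j25, denominator = -377 + j195.
|G(j5)| = |15 + j25| / |-377 + j195| = 29.155 / 424.45 ≈ 0.06869.
In decibels: 20·log₁₀(0.06869) ≈ -23.3 dB.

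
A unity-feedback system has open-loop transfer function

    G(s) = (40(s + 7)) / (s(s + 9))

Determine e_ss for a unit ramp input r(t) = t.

e_ss = 0.03214

G(s) has one pole at the origin.
This is a Type 1 system. Kv = lim_{s→0} s·G(s) = 280/9.
e_ss = 1/Kv = 1/(280/9) = 9/280 ≈ 0.03214.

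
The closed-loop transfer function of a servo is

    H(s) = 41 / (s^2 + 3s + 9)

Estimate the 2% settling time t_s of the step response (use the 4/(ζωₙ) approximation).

t_s ≈ 2.667 s

Comparing s^2 + 3s + 9 to s^2 + 2ζωₙs + ωₙ²: ωₙ = 3 rad/s and ζ = 3/(2·3) = 0.5.
ζωₙ = 3/2 = 1.5, so t_s ≈ 4/(ζωₙ) = 4/1.5 ≈ 2.667 s.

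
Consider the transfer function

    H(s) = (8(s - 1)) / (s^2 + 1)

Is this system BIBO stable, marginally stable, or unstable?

marginally stable

The poles can be read from the denominator factors: s = ±j.
Since the simple pole(s) at s = ±j lie on the jω-axis with none in the right half-plane, the system is marginally stable.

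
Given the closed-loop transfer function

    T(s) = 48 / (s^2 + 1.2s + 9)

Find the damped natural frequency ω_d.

ω_d ≈ 2.939 rad/s

Comparing s^2 + 1.2s + 9 to s^2 + 2ζωₙs + ωₙ²: ωₙ = 3 rad/s and ζ = 1.2/(2·3) = 0.2.
ζωₙ = 1.2/2 = 0.6, so ω_d = ωₙ√(1−ζ²) = √(ωₙ² − (ζωₙ)²) = √(9 − 0.6²) = √8.64 ≈ 2.939 rad/s.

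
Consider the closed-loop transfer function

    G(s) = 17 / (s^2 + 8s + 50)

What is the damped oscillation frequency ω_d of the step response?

ω_d ≈ 5.831 rad/s

Comparing s^2 + 8s + 50 to s^2 + 2ζωₙs + ωₙ²: ωₙ = √50 ≈ 7.071 rad/s and ζ = 8/(2·√50) ≈ 0.5657.
ζωₙ = 8/2 = 4, so ω_d = ωₙ√(1−ζ²) = √(ωₙ² − (ζωₙ)²) = √(50 − 4²) = √34 ≈ 5.831 rad/s.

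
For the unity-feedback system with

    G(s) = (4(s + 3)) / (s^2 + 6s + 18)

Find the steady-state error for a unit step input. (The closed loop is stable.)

G(s) has no poles at the origin.
This is a Type 0 system. Kp = lim_{s→0} G(s) = 12/18 = 2/3.
e_ss = 1/(1 + Kp) = 1/(1 + 2/3) = 3/5 ≈ 0.6000.

e_ss = 0.6000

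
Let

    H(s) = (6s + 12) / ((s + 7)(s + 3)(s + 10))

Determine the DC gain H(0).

Set s = 0: H(0) = (12) / (210) = 2/35.

H(0) = 2/35 ≈ 0.05714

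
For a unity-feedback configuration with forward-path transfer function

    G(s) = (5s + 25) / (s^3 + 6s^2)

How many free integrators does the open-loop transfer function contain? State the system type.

Factor s from the denominator: s^3 + 6s^2 = s^2·(s + 6).
There are 2 poles at the origin, so the system is Type 2.

Type 2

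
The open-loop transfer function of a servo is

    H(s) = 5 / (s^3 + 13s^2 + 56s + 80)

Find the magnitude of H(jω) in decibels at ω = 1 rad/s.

Substitute s = j1: numerator = 5, denominator = 67 + j55.
|H(j1)| = |5| / |67 + j55| = 5 / 86.683 ≈ 0.05768.
In decibels: 20·log₁₀(0.05768) ≈ -24.8 dB.

|H(j1)|_dB ≈ -24.8 dB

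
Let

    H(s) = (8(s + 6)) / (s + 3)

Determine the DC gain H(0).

Set s = 0: H(0) = (48) / (3) = 16.

H(0) = 16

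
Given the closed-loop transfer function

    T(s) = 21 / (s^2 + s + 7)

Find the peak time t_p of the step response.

Comparing s^2 + s + 7 to s^2 + 2ζωₙs + ωₙ²: ωₙ = √7 ≈ 2.646 rad/s and ζ = 1/(2·√7) ≈ 0.1890.
ζωₙ = 1/2 = 0.5, so ω_d = ωₙ√(1−ζ²) = √(ωₙ² − (ζωₙ)²) = √(7 − 0.5²) = √6.75 ≈ 2.598 rad/s.
t_p = π/ω_d = π/2.598 ≈ 1.209 s.

t_p ≈ 1.209 s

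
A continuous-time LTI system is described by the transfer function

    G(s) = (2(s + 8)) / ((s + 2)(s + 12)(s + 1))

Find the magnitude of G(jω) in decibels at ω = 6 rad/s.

Substitute s = j6: numerator = 16 + j12, denominator = -516 + j12.
|G(j6)| = |16 + j12| / |-516 + j12| = 20 / 516.14 ≈ 0.03875.
In decibels: 20·log₁₀(0.03875) ≈ -28.2 dB.

|G(j6)|_dB ≈ -28.2 dB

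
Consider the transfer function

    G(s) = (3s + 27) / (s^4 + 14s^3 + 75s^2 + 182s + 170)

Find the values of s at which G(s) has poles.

The poles are the roots of the denominator s^4 + 14s^3 + 75s^2 + 182s + 170 = 0.
No real roots exist; factor into two real quadratics: (s^2 + 6s + 10)(s^2 + 8s + 17) = 0.
Each quadratic gives a conjugate pair via the quadratic formula.

s = -3 + j, -3 - j, -4 + j, -4 - j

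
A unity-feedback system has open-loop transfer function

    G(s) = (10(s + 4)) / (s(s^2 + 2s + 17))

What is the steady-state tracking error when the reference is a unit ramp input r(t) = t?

G(s) has one pole at the origin.
This is a Type 1 system. Kv = lim_{s→0} s·G(s) = 40/17.
e_ss = 1/Kv = 1/(40/17) = 17/40 ≈ 0.4250.

e_ss = 0.4250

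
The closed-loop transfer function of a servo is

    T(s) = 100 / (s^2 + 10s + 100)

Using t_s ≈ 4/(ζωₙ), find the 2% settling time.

t_s ≈ 0.8000 s

Comparing s^2 + 10s + 100 to s^2 + 2ζωₙs + ωₙ²: ωₙ = 10 rad/s and ζ = 10/(2·10) = 0.5.
ζωₙ = 10/2 = 5, so t_s ≈ 4/(ζωₙ) = 4/5 = 0.8000 s.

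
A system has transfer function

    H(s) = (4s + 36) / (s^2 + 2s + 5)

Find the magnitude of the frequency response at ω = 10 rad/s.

Substitute s = j10: numerator = 36 + j40, denominator = -95 + j20.
|H(j10)| = |36 + j40| / |-95 + j20| = 53.814 / 97.082 ≈ 0.5543.

|H(j10)| ≈ 0.5543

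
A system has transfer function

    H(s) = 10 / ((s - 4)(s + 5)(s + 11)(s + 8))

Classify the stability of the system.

unstable

The poles can be read from the denominator factors: s = 4, -5, -11, -8.
Since the pole(s) at s = 4 lie in the right half-plane, the system is unstable.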